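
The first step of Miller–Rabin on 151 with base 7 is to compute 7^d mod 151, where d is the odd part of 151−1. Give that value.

150

151 − 1 = 150 = 2^1 · 75, so d = 75.
7^1 ≡ 7 (mod 151)
7^2 ≡ 7^2 = 49 ≡ 49 (mod 151)
7^4 ≡ 49^2 = 2401 ≡ 136 (mod 151)
7^8 ≡ 136^2 = 18496 ≡ 74 (mod 151)
7^16 ≡ 74^2 = 5476 ≡ 40 (mod 151)
7^32 ≡ 40^2 = 1600 ≡ 90 (mod 151)
7^64 ≡ 90^2 = 8100 ≡ 97 (mod 151)
75 = 64 + 8 + 2 + 1 in binary powers of 2.
So 7^75 ≡ 97 · 74 · 49 · 7 ≡ 150 (mod 151).
Since 7^d ≡ 150 (mod 151), base 7 does not prove 151 composite.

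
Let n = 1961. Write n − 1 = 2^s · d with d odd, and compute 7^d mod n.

1418

1961 − 1 = 1960 = 2^3 · 245, so d = 245.
7^1 ≡ 7 (mod 1961)
7^2 ≡ 7^2 = 49 ≡ 49 (mod 1961)
7^4 ≡ 49^2 = 2401 ≡ 440 (mod 1961)
7^8 ≡ 440^2 = 193600 ≡ 1422 (mod 1961)
7^16 ≡ 1422^2 = 2022084 ≡ 293 (mod 1961)
7^32 ≡ 293^2 = 85849 ≡ 1526 (mod 1961)
7^64 ≡ 1526^2 = 2328676 ≡ 969 (mod 1961)
7^128 ≡ 969^2 = 938961 ≡ 1603 (mod 1961)
245 = 128 + 64 + 32 + 16 + 4 + 1 in binary powers of 2.
So 7^245 ≡ 1603 · 969 · 1526 · 293 · 440 · 7 ≡ 1418 (mod 1961).
Squaring chain: 1418 → 699 → 312; never reaches −1, so base 7 is a Miller–Rabin witness that 1961 is composite.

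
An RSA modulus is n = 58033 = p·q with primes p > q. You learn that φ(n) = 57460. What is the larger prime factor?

443

φ(n) = (p−1)(q−1) = n − (p+q) + 1, so p + q = 58033 − 57460 + 1 = 574.
p and q are the roots of t² − 574t + 58033 = 0.
Discriminant: 574² − 4·58033 = 329476 − 232132 = 97344; √97344 = 312.
q = (574 − 312)/2 = 131, p = (574 + 312)/2 = 443.
Check: 131 · 443 = 58033.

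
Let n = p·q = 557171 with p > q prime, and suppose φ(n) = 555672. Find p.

823

φ(n) = (p−1)(q−1) = n − (p+q) + 1, so p + q = 557171 − 555672 + 1 = 1500.
p and q are the roots of t² − 1500t + 557171 = 0.
Discriminant: 1500² − 4·557171 = 2250000 − 2228684 = 21316; √21316 = 146.
q = (1500 − 146)/2 = 677, p = (1500 + 146)/2 = 823.
Check: 677 · 823 = 557171.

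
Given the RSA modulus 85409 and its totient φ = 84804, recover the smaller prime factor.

223

φ(n) = (p−1)(q−1) = n − (p+q) + 1, so p + q = 85409 − 84804 + 1 = 606.
p and q are the roots of t² − 606t + 85409 = 0.
Discriminant: 606² − 4·85409 = 367236 − 341636 = 25600; √25600 = 160.
q = (606 − 160)/2 = 223, p = (606 + 160)/2 = 383.
Check: 223 · 383 = 85409.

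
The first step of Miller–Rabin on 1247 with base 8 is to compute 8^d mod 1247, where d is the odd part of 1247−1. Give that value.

945

1247 − 1 = 1246 = 2^1 · 623, so d = 623.
8^1 ≡ 8 (mod 1247)
8^2 ≡ 8^2 = 64 ≡ 64 (mod 1247)
8^4 ≡ 64^2 = 4096 ≡ 355 (mod 1247)
8^8 ≡ 355^2 = 126025 ≡ 78 (mod 1247)
8^16 ≡ 78^2 = 6084 ≡ 1096 (mod 1247)
8^32 ≡ 1096^2 = 1201216 ≡ 355 (mod 1247)
8^64 ≡ 355^2 = 126025 ≡ 78 (mod 1247)
8^128 ≡ 78^2 = 6084 ≡ 1096 (mod 1247)
8^256 ≡ 1096^2 = 1201216 ≡ 355 (mod 1247)
8^512 ≡ 355^2 = 126025 ≡ 78 (mod 1247)
623 = 512 + 64 + 32 + 8 + 4 + 2 + 1 in binary powers of 2.
So 8^623 ≡ 78 · 78 · 355 · 78 · 355 · 64 · 8 ≡ 945 (mod 1247).
Squaring chain: 945; never reaches −1, so base 8 is a Miller–Rabin witness that 1247 is composite.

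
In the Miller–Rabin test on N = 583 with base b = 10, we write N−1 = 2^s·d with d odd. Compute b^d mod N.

307

583 − 1 = 582 = 2^1 · 291, so d = 291.
10^1 ≡ 10 (mod 583)
10^2 ≡ 10^2 = 100 ≡ 100 (mod 583)
10^4 ≡ 100^2 = 10000 ≡ 89 (mod 583)
10^8 ≡ 89^2 = 7921 ≡ 342 (mod 583)
10^16 ≡ 342^2 = 116964 ≡ 364 (mod 583)
10^32 ≡ 364^2 = 132496 ≡ 155 (mod 583)
10^64 ≡ 155^2 = 24025 ≡ 122 (mod 583)
10^128 ≡ 122^2 = 14884 ≡ 309 (mod 583)
10^256 ≡ 309^2 = 95481 ≡ 452 (mod 583)
291 = 256 + 32 + 2 + 1 in binary powers of 2.
So 10^291 ≡ 452 · 155 · 100 · 10 ≡ 307 (mod 583).
Squaring chain: 307; never reaches −1, so base 10 is a Miller–Rabin witness that 583 is composite.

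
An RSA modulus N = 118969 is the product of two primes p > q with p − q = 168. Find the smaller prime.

271

Since p = q + 168, we have 118969 = q(q + 168), so q² + 168q − 118969 = 0.
Discriminant: 168² + 4·118969 = 28224 + 475876 = 504100; √504100 = 710.
q = (−168 + 710)/2 = 271, and p = q + 168 = 439.
Check: 271 · 439 = 118969.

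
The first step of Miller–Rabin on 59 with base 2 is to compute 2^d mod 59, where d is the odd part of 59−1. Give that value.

58

59 − 1 = 58 = 2^1 · 29, so d = 29.
2^1 ≡ 2 (mod 59)
2^2 ≡ 2^2 = 4 ≡ 4 (mod 59)
2^4 ≡ 4^2 = 16 ≡ 16 (mod 59)
2^8 ≡ 16^2 = 256 ≡ 20 (mod 59)
2^16 ≡ 20^2 = 400 ≡ 46 (mod 59)
29 = 16 + 8 + 4 + 1 in binary powers of 2.
So 2^29 ≡ 46 · 20 · 16 · 2 ≡ 58 (mod 59).
Since 2^d ≡ 58 (mod 59), base 2 does not prove 59 composite.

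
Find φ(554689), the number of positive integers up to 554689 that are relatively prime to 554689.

Factor: 554689 = 41 · 83 · 163.
φ(554689) = (41−1) · (83−1) · (163−1) = 40 · 82 · 162 = 531360.

531360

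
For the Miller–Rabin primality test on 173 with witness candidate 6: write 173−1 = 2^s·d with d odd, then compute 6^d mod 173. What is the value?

1

173 − 1 = 172 = 2^2 · 43, so d = 43.
6^1 ≡ 6 (mod 173)
6^2 ≡ 6^2 = 36 ≡ 36 (mod 173)
6^4 ≡ 36^2 = 1296 ≡ 85 (mod 173)
6^8 ≡ 85^2 = 7225 ≡ 132 (mod 173)
6^16 ≡ 132^2 = 17424 ≡ 124 (mod 173)
6^32 ≡ 124^2 = 15376 ≡ 152 (mod 173)
43 = 32 + 8 + 2 + 1 in binary powers of 2.
So 6^43 ≡ 152 · 132 · 36 · 6 ≡ 1 (mod 173).
Since 6^d ≡ 1 (mod 173), base 6 does not prove 173 composite.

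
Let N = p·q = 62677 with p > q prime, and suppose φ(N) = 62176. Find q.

φ(n) = (p−1)(q−1) = n − (p+q) + 1, so p + q = 62677 − 62176 + 1 = 502.
p and q are the roots of t² − 502t + 62677 = 0.
Discriminant: 502² − 4·62677 = 252004 − 250708 = 1296; √1296 = 36.
q = (502 − 36)/2 = 233, p = (502 + 36)/2 = 269.
Check: 233 · 269 = 62677.

233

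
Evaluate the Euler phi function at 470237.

437184

Factor: 470237 = 17 · 139 · 199.
φ(470237) = (17−1) · (139−1) · (199−1) = 16 · 138 · 198 = 437184.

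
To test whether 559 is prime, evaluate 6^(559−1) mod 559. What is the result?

259

6^1 ≡ 6 (mod 559)
6^2 ≡ 6^2 = 36 ≡ 36 (mod 559)
6^4 ≡ 36^2 = 1296 ≡ 178 (mod 559)
6^8 ≡ 178^2 = 31684 ≡ 380 (mod 559)
6^16 ≡ 380^2 = 144400 ≡ 178 (mod 559)
6^32 ≡ 178^2 = 31684 ≡ 380 (mod 559)
6^64 ≡ 380^2 = 144400 ≡ 178 (mod 559)
6^128 ≡ 178^2 = 31684 ≡ 380 (mod 559)
6^256 ≡ 380^2 = 144400 ≡ 178 (mod 559)
6^512 ≡ 178^2 = 31684 ≡ 380 (mod 559)
558 = 512 + 32 + 8 + 4 + 2 in binary powers of 2.
So 6^558 ≡ 380 · 380 · 380 · 178 · 36 ≡ 259 (mod 559).
Since 259 ≠ 1, base 6 is a Fermat witness: 559 is composite.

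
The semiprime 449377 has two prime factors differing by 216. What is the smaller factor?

Since p = q + 216, we have 449377 = q(q + 216), so q² + 216q − 449377 = 0.
Discriminant: 216² + 4·449377 = 46656 + 1797508 = 1844164; √1844164 = 1358.
q = (−216 + 1358)/2 = 571, and p = q + 216 = 787.
Check: 571 · 787 = 449377.

571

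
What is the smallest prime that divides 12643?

12643 is odd.
Digit sum 16, not divisible by 3.
Ends in 3: not divisible by 5.
7: 12643 = 7·1806 + 1
11: 12643 = 11·1149 + 4
13: 12643 = 13·972 + 7
17: 12643 = 17·743 + 12
19: 12643 = 19·665 + 8
23: 12643 = 23·549 + 16
29: 12643 = 29·435 + 28
31: 12643 = 31·407 + 26
37: 12643 = 37·341 + 26
41: 12643 = 41·308 + 15
43: 12643 = 43·294 + 1
47: 12643 = 47·269

47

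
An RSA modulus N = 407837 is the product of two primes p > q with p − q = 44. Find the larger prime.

661

Since p = q + 44, we have 407837 = q(q + 44), so q² + 44q − 407837 = 0.
Discriminant: 44² + 4·407837 = 1936 + 1631348 = 1633284; √1633284 = 1278.
q = (−44 + 1278)/2 = 617, and p = q + 44 = 661.
Check: 617 · 661 = 407837.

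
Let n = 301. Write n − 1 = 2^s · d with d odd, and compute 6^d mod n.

301 − 1 = 300 = 2^2 · 75, so d = 75.
6^1 ≡ 6 (mod 301)
6^2 ≡ 6^2 = 36 ≡ 36 (mod 301)
6^4 ≡ 36^2 = 1296 ≡ 92 (mod 301)
6^8 ≡ 92^2 = 8464 ≡ 36 (mod 301)
6^16 ≡ 36^2 = 1296 ≡ 92 (mod 301)
6^32 ≡ 92^2 = 8464 ≡ 36 (mod 301)
6^64 ≡ 36^2 = 1296 ≡ 92 (mod 301)
75 = 64 + 8 + 2 + 1 in binary powers of 2.
So 6^75 ≡ 92 · 36 · 36 · 6 ≡ 216 (mod 301).
Squaring chain: 216 → 1; never reaches −1, so base 6 is a Miller–Rabin witness that 301 is composite.

216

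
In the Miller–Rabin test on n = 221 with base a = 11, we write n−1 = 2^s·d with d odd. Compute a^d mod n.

221 − 1 = 220 = 2^2 · 55, so d = 55.
11^1 ≡ 11 (mod 221)
11^2 ≡ 11^2 = 121 ≡ 121 (mod 221)
11^4 ≡ 121^2 = 14641 ≡ 55 (mod 221)
11^8 ≡ 55^2 = 3025 ≡ 152 (mod 221)
11^16 ≡ 152^2 = 23104 ≡ 120 (mod 221)
11^32 ≡ 120^2 = 14400 ≡ 35 (mod 221)
55 = 32 + 16 + 4 + 2 + 1 in binary powers of 2.
So 11^55 ≡ 35 · 120 · 55 · 121 · 11 ≡ 54 (mod 221).
Squaring chain: 54 → 43; never reaches −1, so base 11 is a Miller–Rabin witness that 221 is composite.

54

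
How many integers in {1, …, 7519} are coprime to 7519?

Factor: 7519 = 73 · 103.
φ(7519) = (73−1) · (103−1) = 72 · 102 = 7344.

7344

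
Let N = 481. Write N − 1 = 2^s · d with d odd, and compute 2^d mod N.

60

481 − 1 = 480 = 2^5 · 15, so d = 15.
2^1 ≡ 2 (mod 481)
2^2 ≡ 2^2 = 4 ≡ 4 (mod 481)
2^4 ≡ 4^2 = 16 ≡ 16 (mod 481)
2^8 ≡ 16^2 = 256 ≡ 256 (mod 481)
15 = 8 + 4 + 2 + 1 in binary powers of 2.
So 2^15 ≡ 256 · 16 · 4 · 2 ≡ 60 (mod 481).
Squaring chain: 60 → 233 → 417 → 248 → 417; never reaches −1, so base 2 is a Miller–Rabin witness that 481 is composite.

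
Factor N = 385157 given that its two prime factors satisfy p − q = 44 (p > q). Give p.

Since p = q + 44, we have 385157 = q(q + 44), so q² + 44q − 385157 = 0.
Discriminant: 44² + 4·385157 = 1936 + 1540628 = 1542564; √1542564 = 1242.
q = (−44 + 1242)/2 = 599, and p = q + 44 = 643.
Check: 599 · 643 = 385157.

643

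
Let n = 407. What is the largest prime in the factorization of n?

37

407 = 11 · 37
37 is prime.
So 407 = 11 · 37; the largest prime factor is 37.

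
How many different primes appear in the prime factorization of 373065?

373065 = 3 · 124355
124355 = 5 · 24871
24871 = 7 · 3553
3553 = 11 · 323
323 = 17 · 19
373065 = 3 · 5 · 7 · 11 · 17 · 19, which has 6 distinct prime factors.

6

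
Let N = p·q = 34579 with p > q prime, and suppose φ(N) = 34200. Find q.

151

φ(n) = (p−1)(q−1) = n − (p+q) + 1, so p + q = 34579 − 34200 + 1 = 380.
p and q are the roots of t² − 380t + 34579 = 0.
Discriminant: 380² − 4·34579 = 144400 − 138316 = 6084; √6084 = 78.
q = (380 − 78)/2 = 151, p = (380 + 78)/2 = 229.
Check: 151 · 229 = 34579.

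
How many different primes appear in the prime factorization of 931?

931 = 7^2 · 19
931 = 7^2 · 19, which has 2 distinct prime factors.

2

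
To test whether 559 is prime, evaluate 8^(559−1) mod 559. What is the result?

8^1 ≡ 8 (mod 559)
8^2 ≡ 8^2 = 64 ≡ 64 (mod 559)
8^4 ≡ 64^2 = 4096 ≡ 183 (mod 559)
8^8 ≡ 183^2 = 33489 ≡ 508 (mod 559)
8^16 ≡ 508^2 = 258064 ≡ 365 (mod 559)
8^32 ≡ 365^2 = 133225 ≡ 183 (mod 559)
8^64 ≡ 183^2 = 33489 ≡ 508 (mod 559)
8^128 ≡ 508^2 = 258064 ≡ 365 (mod 559)
8^256 ≡ 365^2 = 133225 ≡ 183 (mod 559)
8^512 ≡ 183^2 = 33489 ≡ 508 (mod 559)
558 = 512 + 32 + 8 + 4 + 2 in binary powers of 2.
So 8^558 ≡ 508 · 183 · 508 · 183 · 64 ≡ 428 (mod 559).
Since 428 ≠ 1, base 8 is a Fermat witness: 559 is composite.

428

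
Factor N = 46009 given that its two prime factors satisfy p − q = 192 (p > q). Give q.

139

Since p = q + 192, we have 46009 = q(q + 192), so q² + 192q − 46009 = 0.
Discriminant: 192² + 4·46009 = 36864 + 184036 = 220900; √220900 = 470.
q = (−192 + 470)/2 = 139, and p = q + 192 = 331.
Check: 139 · 331 = 46009.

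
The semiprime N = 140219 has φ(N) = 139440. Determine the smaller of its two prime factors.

281

φ(n) = (p−1)(q−1) = n − (p+q) + 1, so p + q = 140219 − 139440 + 1 = 780.
p and q are the roots of t² − 780t + 140219 = 0.
Discriminant: 780² − 4·140219 = 608400 − 560876 = 47524; √47524 = 218.
q = (780 − 218)/2 = 281, p = (780 + 218)/2 = 499.
Check: 281 · 499 = 140219.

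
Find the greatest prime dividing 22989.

97

22989 = 3 · 7663
7663 = 79 · 97
97 is prime.
So 22989 = 3 · 79 · 97; the largest prime factor is 97.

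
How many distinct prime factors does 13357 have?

2

13357 = 19^2 · 37
13357 = 19^2 · 37, which has 2 distinct prime factors.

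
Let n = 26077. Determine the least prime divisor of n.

26077 is odd.
Digit sum 22, not divisible by 3.
Ends in 7: not divisible by 5.
7: 26077 = 7·3725 + 2
11: 26077 = 11·2370 + 7
13: 26077 = 13·2005 + 12
17: 26077 = 17·1533 + 16
19: 26077 = 19·1372 + 9
23: 26077 = 23·1133 + 18
29: 26077 = 29·899 + 6
31: 26077 = 31·841 + 6
37: 26077 = 37·704 + 29
41: 26077 = 41·636 + 1
43: 26077 = 43·606 + 19
47: 26077 = 47·554 + 39
53: 26077 = 53·492 + 1
59: 26077 = 59·441 + 58
61: 26077 = 61·427 + 30
67: 26077 = 67·389 + 14
71: 26077 = 71·367 + 20
73: 26077 = 73·357 + 16
79: 26077 = 79·330 + 7
83: 26077 = 83·314 + 15
89: 26077 = 89·293

89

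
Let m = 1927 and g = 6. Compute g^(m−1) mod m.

6^1 ≡ 6 (mod 1927)
6^2 ≡ 6^2 = 36 ≡ 36 (mod 1927)
6^4 ≡ 36^2 = 1296 ≡ 1296 (mod 1927)
6^8 ≡ 1296^2 = 1679616 ≡ 1199 (mod 1927)
6^16 ≡ 1199^2 = 1437601 ≡ 59 (mod 1927)
6^32 ≡ 59^2 = 3481 ≡ 1554 (mod 1927)
6^64 ≡ 1554^2 = 2414916 ≡ 385 (mod 1927)
6^128 ≡ 385^2 = 148225 ≡ 1773 (mod 1927)
6^256 ≡ 1773^2 = 3143529 ≡ 592 (mod 1927)
6^512 ≡ 592^2 = 350464 ≡ 1677 (mod 1927)
6^1024 ≡ 1677^2 = 2812329 ≡ 836 (mod 1927)
1926 = 1024 + 512 + 256 + 128 + 4 + 2 in binary powers of 2.
So 6^1926 ≡ 836 · 1677 · 592 · 1773 · 1296 · 36 ≡ 777 (mod 1927).
Since 777 ≠ 1, base 6 is a Fermat witness: 1927 is composite.

777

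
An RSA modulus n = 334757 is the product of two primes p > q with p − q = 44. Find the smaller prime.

557

Since p = q + 44, we have 334757 = q(q + 44), so q² + 44q − 334757 = 0.
Discriminant: 44² + 4·334757 = 1936 + 1339028 = 1340964; √1340964 = 1158.
q = (−44 + 1158)/2 = 557, and p = q + 44 = 601.
Check: 557 · 601 = 334757.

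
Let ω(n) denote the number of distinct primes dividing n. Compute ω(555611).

4

555611 = 7^2 · 11339
11339 = 17 · 667
667 = 23 · 29
555611 = 7^2 · 17 · 23 · 29, which has 4 distinct prime factors.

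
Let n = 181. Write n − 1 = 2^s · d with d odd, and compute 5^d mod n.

1

181 − 1 = 180 = 2^2 · 45, so d = 45.
5^1 ≡ 5 (mod 181)
5^2 ≡ 5^2 = 25 ≡ 25 (mod 181)
5^4 ≡ 25^2 = 625 ≡ 82 (mod 181)
5^8 ≡ 82^2 = 6724 ≡ 27 (mod 181)
5^16 ≡ 27^2 = 729 ≡ 5 (mod 181)
5^32 ≡ 5^2 = 25 ≡ 25 (mod 181)
45 = 32 + 8 + 4 + 1 in binary powers of 2.
So 5^45 ≡ 25 · 27 · 82 · 5 ≡ 1 (mod 181).
Since 5^d ≡ 1 (mod 181), base 5 does not prove 181 composite.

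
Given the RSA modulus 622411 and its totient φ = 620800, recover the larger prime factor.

φ(n) = (p−1)(q−1) = n − (p+q) + 1, so p + q = 622411 − 620800 + 1 = 1612.
p and q are the roots of t² − 1612t + 622411 = 0.
Discriminant: 1612² − 4·622411 = 2598544 − 2489644 = 108900; √108900 = 330.
q = (1612 − 330)/2 = 641, p = (1612 + 330)/2 = 971.
Check: 641 · 971 = 622411.

971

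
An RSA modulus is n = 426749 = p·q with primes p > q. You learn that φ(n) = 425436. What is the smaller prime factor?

587

φ(n) = (p−1)(q−1) = n − (p+q) + 1, so p + q = 426749 − 425436 + 1 = 1314.
p and q are the roots of t² − 1314t + 426749 = 0.
Discriminant: 1314² − 4·426749 = 1726596 − 1706996 = 19600; √19600 = 140.
q = (1314 − 140)/2 = 587, p = (1314 + 140)/2 = 727.
Check: 587 · 727 = 426749.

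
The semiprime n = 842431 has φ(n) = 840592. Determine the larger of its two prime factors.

983

φ(n) = (p−1)(q−1) = n − (p+q) + 1, so p + q = 842431 − 840592 + 1 = 1840.
p and q are the roots of t² − 1840t + 842431 = 0.
Discriminant: 1840² − 4·842431 = 3385600 − 3369724 = 15876; √15876 = 126.
q = (1840 − 126)/2 = 857, p = (1840 + 126)/2 = 983.
Check: 857 · 983 = 842431.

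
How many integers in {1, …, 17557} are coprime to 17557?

17280

Factor: 17557 = 97 · 181.
φ(17557) = (97−1) · (181−1) = 96 · 180 = 17280.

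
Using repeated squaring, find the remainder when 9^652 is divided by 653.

9^1 ≡ 9 (mod 653)
9^2 ≡ 9^2 = 81 ≡ 81 (mod 653)
9^4 ≡ 81^2 = 6561 ≡ 31 (mod 653)
9^8 ≡ 31^2 = 961 ≡ 308 (mod 653)
9^16 ≡ 308^2 = 94864 ≡ 179 (mod 653)
9^32 ≡ 179^2 = 32041 ≡ 44 (mod 653)
9^64 ≡ 44^2 = 1936 ≡ 630 (mod 653)
9^128 ≡ 630^2 = 396900 ≡ 529 (mod 653)
9^256 ≡ 529^2 = 279841 ≡ 357 (mod 653)
9^512 ≡ 357^2 = 127449 ≡ 114 (mod 653)
652 = 512 + 128 + 8 + 4 in binary powers of 2.
So 9^652 ≡ 114 · 529 · 308 · 31 ≡ 1 (mod 653).
Since the result is 1, base 9 gives no evidence that 653 is composite.

1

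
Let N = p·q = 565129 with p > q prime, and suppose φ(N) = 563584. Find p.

φ(n) = (p−1)(q−1) = n − (p+q) + 1, so p + q = 565129 − 563584 + 1 = 1546.
p and q are the roots of t² − 1546t + 565129 = 0.
Discriminant: 1546² − 4·565129 = 2390116 − 2260516 = 129600; √129600 = 360.
q = (1546 − 360)/2 = 593, p = (1546 + 360)/2 = 953.
Check: 593 · 953 = 565129.

953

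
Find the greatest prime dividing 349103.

349103 = 59 · 5917
5917 = 61 · 97
97 is prime.
So 349103 = 59 · 61 · 97; the largest prime factor is 97.

97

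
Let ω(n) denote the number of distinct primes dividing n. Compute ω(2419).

2419 = 41 · 59
2419 = 41 · 59, which has 2 distinct prime factors.

2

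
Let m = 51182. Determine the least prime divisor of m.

2

51182 is even: 2 divides it.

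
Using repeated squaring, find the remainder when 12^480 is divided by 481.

248

12^1 ≡ 12 (mod 481)
12^2 ≡ 12^2 = 144 ≡ 144 (mod 481)
12^4 ≡ 144^2 = 20736 ≡ 53 (mod 481)
12^8 ≡ 53^2 = 2809 ≡ 404 (mod 481)
12^16 ≡ 404^2 = 163216 ≡ 157 (mod 481)
12^32 ≡ 157^2 = 24649 ≡ 118 (mod 481)
12^64 ≡ 118^2 = 13924 ≡ 456 (mod 481)
12^128 ≡ 456^2 = 207936 ≡ 144 (mod 481)
12^256 ≡ 144^2 = 20736 ≡ 53 (mod 481)
480 = 256 + 128 + 64 + 32 in binary powers of 2.
So 12^480 ≡ 53 · 144 · 456 · 118 ≡ 248 (mod 481).
Since 248 ≠ 1, base 12 is a Fermat witness: 481 is composite.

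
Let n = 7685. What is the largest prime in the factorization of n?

53

7685 = 5 · 1537
1537 = 29 · 53
53 is prime.
So 7685 = 5 · 29 · 53; the largest prime factor is 53.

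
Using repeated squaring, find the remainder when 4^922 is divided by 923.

555

4^1 ≡ 4 (mod 923)
4^2 ≡ 4^2 = 16 ≡ 16 (mod 923)
4^4 ≡ 16^2 = 256 ≡ 256 (mod 923)
4^8 ≡ 256^2 = 65536 ≡ 3 (mod 923)
4^16 ≡ 3^2 = 9 ≡ 9 (mod 923)
4^32 ≡ 9^2 = 81 ≡ 81 (mod 923)
4^64 ≡ 81^2 = 6561 ≡ 100 (mod 923)
4^128 ≡ 100^2 = 10000 ≡ 770 (mod 923)
4^256 ≡ 770^2 = 592900 ≡ 334 (mod 923)
4^512 ≡ 334^2 = 111556 ≡ 796 (mod 923)
922 = 512 + 256 + 128 + 16 + 8 + 2 in binary powers of 2.
So 4^922 ≡ 796 · 334 · 770 · 9 · 3 · 16 ≡ 555 (mod 923).
Since 555 ≠ 1, base 4 is a Fermat witness: 923 is composite.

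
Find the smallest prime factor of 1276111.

1276111 is odd.
Digit sum 19, not divisible by 3.
Ends in 1: not divisible by 5.
7: 1276111 = 7·182301 + 4
11: 1276111 = 11·116010 + 1
13: 1276111 = 13·98162 + 5
17: 1276111 = 17·75065 + 6
19: 1276111 = 19·67163 + 14
23: 1276111 = 23·55483 + 2
29: 1276111 = 29·44003 + 24
31: 1276111 = 31·41164 + 27
37: 1276111 = 37·34489 + 18
41: 1276111 = 41·31124 + 27
43: 1276111 = 43·29677

43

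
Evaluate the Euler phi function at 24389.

23548

Factor: 24389 = 29^3.
φ(24389) = 29^2·(29−1) = 23548.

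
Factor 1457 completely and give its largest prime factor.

1457 = 31 · 47
47 is prime.
So 1457 = 31 · 47; the largest prime factor is 47.

47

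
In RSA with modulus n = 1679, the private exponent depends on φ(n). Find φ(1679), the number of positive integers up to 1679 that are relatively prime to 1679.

Factor: 1679 = 23 · 73.
φ(1679) = (23−1) · (73−1) = 22 · 72 = 1584.

1584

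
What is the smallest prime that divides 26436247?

83

26436247 is odd.
Digit sum 34, not divisible by 3.
Ends in 7: not divisible by 5.
7: 26436247 = 7·3776606 + 5
11: 26436247 = 11·2403295 + 2
13: 26436247 = 13·2033557 + 6
17: 26436247 = 17·1555073 + 6
19: 26436247 = 19·1391381 + 8
23: 26436247 = 23·1149402 + 1
29: 26436247 = 29·911594 + 21
31: 26436247 = 31·852782 + 5
37: 26436247 = 37·714493 + 6
41: 26436247 = 41·644786 + 21
43: 26436247 = 43·614796 + 19
47: 26436247 = 47·562473 + 16
53: 26436247 = 53·498797 + 6
59: 26436247 = 59·448071 + 58
61: 26436247 = 61·433381 + 6
67: 26436247 = 67·394570 + 57
71: 26436247 = 71·372341 + 36
73: 26436247 = 73·362140 + 27
79: 26436247 = 79·334636 + 3
83: 26436247 = 83·318509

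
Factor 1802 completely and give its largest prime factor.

53

1802 = 2 · 901
901 = 17 · 53
53 is prime.
So 1802 = 2 · 17 · 53; the largest prime factor is 53.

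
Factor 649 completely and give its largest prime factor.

649 = 11 · 59
59 is prime.
So 649 = 11 · 59; the largest prime factor is 59.

59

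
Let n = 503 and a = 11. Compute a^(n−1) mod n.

1

11^1 ≡ 11 (mod 503)
11^2 ≡ 11^2 = 121 ≡ 121 (mod 503)
11^4 ≡ 121^2 = 14641 ≡ 54 (mod 503)
11^8 ≡ 54^2 = 2916 ≡ 401 (mod 503)
11^16 ≡ 401^2 = 160801 ≡ 344 (mod 503)
11^32 ≡ 344^2 = 118336 ≡ 131 (mod 503)
11^64 ≡ 131^2 = 17161 ≡ 59 (mod 503)
11^128 ≡ 59^2 = 3481 ≡ 463 (mod 503)
11^256 ≡ 463^2 = 214369 ≡ 91 (mod 503)
502 = 256 + 128 + 64 + 32 + 16 + 4 + 2 in binary powers of 2.
So 11^502 ≡ 91 · 463 · 59 · 131 · 344 · 54 · 121 ≡ 1 (mod 503).
Since the result is 1, base 11 gives no evidence that 503 is composite.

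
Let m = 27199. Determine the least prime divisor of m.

59

27199 is odd.
Digit sum 28, not divisible by 3.
Ends in 9: not divisible by 5.
7: 27199 = 7·3885 + 4
11: 27199 = 11·2472 + 7
13: 27199 = 13·2092 + 3
17: 27199 = 17·1599 + 16
19: 27199 = 19·1431 + 10
23: 27199 = 23·1182 + 13
29: 27199 = 29·937 + 26
31: 27199 = 31·877 + 12
37: 27199 = 37·735 + 4
41: 27199 = 41·663 + 16
43: 27199 = 43·632 + 23
47: 27199 = 47·578 + 33
53: 27199 = 53·513 + 10
59: 27199 = 59·461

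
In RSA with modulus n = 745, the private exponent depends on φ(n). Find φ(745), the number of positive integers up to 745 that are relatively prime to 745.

592

Factor: 745 = 5 · 149.
φ(745) = (5−1) · (149−1) = 4 · 148 = 592.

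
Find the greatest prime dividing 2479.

2479 = 37 · 67
67 is prime.
So 2479 = 37 · 67; the largest prime factor is 67.

67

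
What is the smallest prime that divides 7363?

37

7363 is odd.
Digit sum 19, not divisible by 3.
Ends in 3: not divisible by 5.
7: 7363 = 7·1051 + 6
11: 7363 = 11·669 + 4
13: 7363 = 13·566 + 5
17: 7363 = 17·433 + 2
19: 7363 = 19·387 + 10
23: 7363 = 23·320 + 3
29: 7363 = 29·253 + 26
31: 7363 = 31·237 + 16
37: 7363 = 37·199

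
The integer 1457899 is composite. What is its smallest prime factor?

31

1457899 is odd.
Digit sum 43, not divisible by 3.
Ends in 9: not divisible by 5.
7: 1457899 = 7·208271 + 2
11: 1457899 = 11·132536 + 3
13: 1457899 = 13·112146 + 1
17: 1457899 = 17·85758 + 13
19: 1457899 = 19·76731 + 10
23: 1457899 = 23·63386 + 21
29: 1457899 = 29·50272 + 11
31: 1457899 = 31·47029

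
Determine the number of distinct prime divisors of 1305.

3

1305 = 3^2 · 145
145 = 5 · 29
1305 = 3^2 · 5 · 29, which has 3 distinct prime factors.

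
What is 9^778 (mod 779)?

614

9^1 ≡ 9 (mod 779)
9^2 ≡ 9^2 = 81 ≡ 81 (mod 779)
9^4 ≡ 81^2 = 6561 ≡ 329 (mod 779)
9^8 ≡ 329^2 = 108241 ≡ 739 (mod 779)
9^16 ≡ 739^2 = 546121 ≡ 42 (mod 779)
9^32 ≡ 42^2 = 1764 ≡ 206 (mod 779)
9^64 ≡ 206^2 = 42436 ≡ 370 (mod 779)
9^128 ≡ 370^2 = 136900 ≡ 575 (mod 779)
9^256 ≡ 575^2 = 330625 ≡ 329 (mod 779)
9^512 ≡ 329^2 = 108241 ≡ 739 (mod 779)
778 = 512 + 256 + 8 + 2 in binary powers of 2.
So 9^778 ≡ 739 · 329 · 739 · 81 ≡ 614 (mod 779).
Since 614 ≠ 1, base 9 is a Fermat witness: 779 is composite.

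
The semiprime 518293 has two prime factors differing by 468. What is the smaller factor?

Since p = q + 468, we have 518293 = q(q + 468), so q² + 468q − 518293 = 0.
Discriminant: 468² + 4·518293 = 219024 + 2073172 = 2292196; √2292196 = 1514.
q = (−468 + 1514)/2 = 523, and p = q + 468 = 991.
Check: 523 · 991 = 518293.

523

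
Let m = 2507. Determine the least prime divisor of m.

2507 is odd.
Digit sum 14, not divisible by 3.
Ends in 7: not divisible by 5.
7: 2507 = 7·358 + 1
11: 2507 = 11·227 + 10
13: 2507 = 13·192 + 11
17: 2507 = 17·147 + 8
19: 2507 = 19·131 + 18
23: 2507 = 23·109

23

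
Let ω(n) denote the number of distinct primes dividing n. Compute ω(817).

817 = 19 · 43
817 = 19 · 43, which has 2 distinct prime factors.

2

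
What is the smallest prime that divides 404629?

404629 is odd.
Digit sum 25, not divisible by 3.
Ends in 9: not divisible by 5.
7: 404629 = 7·57804 + 1
11: 404629 = 11·36784 + 5
13: 404629 = 13·31125 + 4
17: 404629 = 17·23801 + 12
19: 404629 = 19·21296 + 5
23: 404629 = 23·17592 + 13
29: 404629 = 29·13952 + 21
31: 404629 = 31·13052 + 17
37: 404629 = 37·10935 + 34
41: 404629 = 41·9869

41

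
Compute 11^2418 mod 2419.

11^1 ≡ 11 (mod 2419)
11^2 ≡ 11^2 = 121 ≡ 121 (mod 2419)
11^4 ≡ 121^2 = 14641 ≡ 127 (mod 2419)
11^8 ≡ 127^2 = 16129 ≡ 1615 (mod 2419)
11^16 ≡ 1615^2 = 2608225 ≡ 543 (mod 2419)
11^32 ≡ 543^2 = 294849 ≡ 2150 (mod 2419)
11^64 ≡ 2150^2 = 4622500 ≡ 2210 (mod 2419)
11^128 ≡ 2210^2 = 4884100 ≡ 139 (mod 2419)
11^256 ≡ 139^2 = 19321 ≡ 2388 (mod 2419)
11^512 ≡ 2388^2 = 5702544 ≡ 961 (mod 2419)
11^1024 ≡ 961^2 = 923521 ≡ 1882 (mod 2419)
11^2048 ≡ 1882^2 = 3541924 ≡ 508 (mod 2419)
2418 = 2048 + 256 + 64 + 32 + 16 + 2 in binary powers of 2.
So 11^2418 ≡ 508 · 2388 · 2210 · 2150 · 543 · 121 ≡ 513 (mod 2419).
Since 513 ≠ 1, base 11 is a Fermat witness: 2419 is composite.

513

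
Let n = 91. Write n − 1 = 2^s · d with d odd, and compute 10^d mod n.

91 − 1 = 90 = 2^1 · 45, so d = 45.
10^1 ≡ 10 (mod 91)
10^2 ≡ 10^2 = 100 ≡ 9 (mod 91)
10^4 ≡ 9^2 = 81 ≡ 81 (mod 91)
10^8 ≡ 81^2 = 6561 ≡ 9 (mod 91)
10^16 ≡ 9^2 = 81 ≡ 81 (mod 91)
10^32 ≡ 81^2 = 6561 ≡ 9 (mod 91)
45 = 32 + 8 + 4 + 1 in binary powers of 2.
So 10^45 ≡ 9 · 9 · 81 · 10 ≡ 90 (mod 91).
Since 10^d ≡ 90 (mod 91), base 10 does not prove 91 composite.

90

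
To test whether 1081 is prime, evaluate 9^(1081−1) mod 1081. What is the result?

679

9^1 ≡ 9 (mod 1081)
9^2 ≡ 9^2 = 81 ≡ 81 (mod 1081)
9^4 ≡ 81^2 = 6561 ≡ 75 (mod 1081)
9^8 ≡ 75^2 = 5625 ≡ 220 (mod 1081)
9^16 ≡ 220^2 = 48400 ≡ 836 (mod 1081)
9^32 ≡ 836^2 = 698896 ≡ 570 (mod 1081)
9^64 ≡ 570^2 = 324900 ≡ 600 (mod 1081)
9^128 ≡ 600^2 = 360000 ≡ 27 (mod 1081)
9^256 ≡ 27^2 = 729 ≡ 729 (mod 1081)
9^512 ≡ 729^2 = 531441 ≡ 670 (mod 1081)
9^1024 ≡ 670^2 = 448900 ≡ 285 (mod 1081)
1080 = 1024 + 32 + 16 + 8 in binary powers of 2.
So 9^1080 ≡ 285 · 570 · 836 · 220 ≡ 679 (mod 1081).
Since 679 ≠ 1, base 9 is a Fermat witness: 1081 is composite.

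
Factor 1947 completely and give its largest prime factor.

1947 = 3 · 649
649 = 11 · 59
59 is prime.
So 1947 = 3 · 11 · 59; the largest prime factor is 59.

59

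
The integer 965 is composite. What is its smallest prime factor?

5

965 is odd.
Digit sum 20, not divisible by 3.
Ends in 5: divisible by 5.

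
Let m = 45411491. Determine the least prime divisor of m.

45411491 is odd.
Digit sum 29, not divisible by 3.
Ends in 1: not divisible by 5.
7: 45411491 = 7·6487355 + 6
11: 45411491 = 11·4128317 + 4
13: 45411491 = 13·3493191 + 8
17: 45411491 = 17·2671264 + 3
19: 45411491 = 19·2390078 + 9
23: 45411491 = 23·1974412 + 15
29: 45411491 = 29·1565913 + 14
31: 45411491 = 31·1464886 + 25
37: 45411491 = 37·1227337 + 22
41: 45411491 = 41·1107597 + 14
43: 45411491 = 43·1056081 + 8
47: 45411491 = 47·966201 + 44
53: 45411491 = 53·856820 + 31
59: 45411491 = 59·769686 + 17
61: 45411491 = 61·744450 + 41
67: 45411491 = 67·677783 + 30
71: 45411491 = 71·639598 + 33
73: 45411491 = 73·622075 + 16
79: 45411491 = 79·574829

79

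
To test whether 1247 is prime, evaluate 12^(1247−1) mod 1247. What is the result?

12^1 ≡ 12 (mod 1247)
12^2 ≡ 12^2 = 144 ≡ 144 (mod 1247)
12^4 ≡ 144^2 = 20736 ≡ 784 (mod 1247)
12^8 ≡ 784^2 = 614656 ≡ 1132 (mod 1247)
12^16 ≡ 1132^2 = 1281424 ≡ 755 (mod 1247)
12^32 ≡ 755^2 = 570025 ≡ 146 (mod 1247)
12^64 ≡ 146^2 = 21316 ≡ 117 (mod 1247)
12^128 ≡ 117^2 = 13689 ≡ 1219 (mod 1247)
12^256 ≡ 1219^2 = 1485961 ≡ 784 (mod 1247)
12^512 ≡ 784^2 = 614656 ≡ 1132 (mod 1247)
12^1024 ≡ 1132^2 = 1281424 ≡ 755 (mod 1247)
1246 = 1024 + 128 + 64 + 16 + 8 + 4 + 2 in binary powers of 2.
So 12^1246 ≡ 755 · 1219 · 117 · 755 · 1132 · 784 · 144 ≡ 608 (mod 1247).
Since 608 ≠ 1, base 12 is a Fermat witness: 1247 is composite.

608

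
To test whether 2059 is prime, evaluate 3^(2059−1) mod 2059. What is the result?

3^1 ≡ 3 (mod 2059)
3^2 ≡ 3^2 = 9 ≡ 9 (mod 2059)
3^4 ≡ 9^2 = 81 ≡ 81 (mod 2059)
3^8 ≡ 81^2 = 6561 ≡ 384 (mod 2059)
3^16 ≡ 384^2 = 147456 ≡ 1267 (mod 2059)
3^32 ≡ 1267^2 = 1605289 ≡ 1328 (mod 2059)
3^64 ≡ 1328^2 = 1763584 ≡ 1080 (mod 2059)
3^128 ≡ 1080^2 = 1166400 ≡ 1006 (mod 2059)
3^256 ≡ 1006^2 = 1012036 ≡ 1067 (mod 2059)
3^512 ≡ 1067^2 = 1138489 ≡ 1921 (mod 2059)
3^1024 ≡ 1921^2 = 3690241 ≡ 513 (mod 2059)
3^2048 ≡ 513^2 = 263169 ≡ 1676 (mod 2059)
2058 = 2048 + 8 + 2 in binary powers of 2.
So 3^2058 ≡ 1676 · 384 · 9 ≡ 289 (mod 2059).
Since 289 ≠ 1, base 3 is a Fermat witness: 2059 is composite.

289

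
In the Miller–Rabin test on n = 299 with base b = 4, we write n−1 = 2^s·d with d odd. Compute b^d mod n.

299 − 1 = 298 = 2^1 · 149, so d = 149.
4^1 ≡ 4 (mod 299)
4^2 ≡ 4^2 = 16 ≡ 16 (mod 299)
4^4 ≡ 16^2 = 256 ≡ 256 (mod 299)
4^8 ≡ 256^2 = 65536 ≡ 55 (mod 299)
4^16 ≡ 55^2 = 3025 ≡ 35 (mod 299)
4^32 ≡ 35^2 = 1225 ≡ 29 (mod 299)
4^64 ≡ 29^2 = 841 ≡ 243 (mod 299)
4^128 ≡ 243^2 = 59049 ≡ 146 (mod 299)
149 = 128 + 16 + 4 + 1 in binary powers of 2.
So 4^149 ≡ 146 · 35 · 256 · 4 ≡ 140 (mod 299).
Squaring chain: 140; never reaches −1, so base 4 is a Miller–Rabin witness that 299 is composite.

140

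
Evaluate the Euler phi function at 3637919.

3564000

Factor: 3637919 = 101 · 181 · 199.
φ(3637919) = (101−1) · (181−1) · (199−1) = 100 · 180 · 198 = 3564000.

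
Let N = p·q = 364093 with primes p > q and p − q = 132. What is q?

541

Since p = q + 132, we have 364093 = q(q + 132), so q² + 132q − 364093 = 0.
Discriminant: 132² + 4·364093 = 17424 + 1456372 = 1473796; √1473796 = 1214.
q = (−132 + 1214)/2 = 541, and p = q + 132 = 673.
Check: 541 · 673 = 364093.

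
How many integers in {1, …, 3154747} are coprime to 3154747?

3084840

Factor: 3154747 = 83 · 191 · 199.
φ(3154747) = (83−1) · (191−1) · (199−1) = 82 · 190 · 198 = 3084840.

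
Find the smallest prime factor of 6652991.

47

6652991 is odd.
Digit sum 38, not divisible by 3.
Ends in 1: not divisible by 5.
7: 6652991 = 7·950427 + 2
11: 6652991 = 11·604817 + 4
13: 6652991 = 13·511768 + 7
17: 6652991 = 17·391352 + 7
19: 6652991 = 19·350157 + 8
23: 6652991 = 23·289260 + 11
29: 6652991 = 29·229413 + 14
31: 6652991 = 31·214612 + 19
37: 6652991 = 37·179810 + 21
41: 6652991 = 41·162268 + 3
43: 6652991 = 43·154720 + 31
47: 6652991 = 47·141553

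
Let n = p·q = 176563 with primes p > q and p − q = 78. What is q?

Since p = q + 78, we have 176563 = q(q + 78), so q² + 78q − 176563 = 0.
Discriminant: 78² + 4·176563 = 6084 + 706252 = 712336; √712336 = 844.
q = (−78 + 844)/2 = 383, and p = q + 78 = 461.
Check: 383 · 461 = 176563.

383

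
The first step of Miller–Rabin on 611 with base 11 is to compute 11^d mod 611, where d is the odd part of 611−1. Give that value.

527

611 − 1 = 610 = 2^1 · 305, so d = 305.
11^1 ≡ 11 (mod 611)
11^2 ≡ 11^2 = 121 ≡ 121 (mod 611)
11^4 ≡ 121^2 = 14641 ≡ 588 (mod 611)
11^8 ≡ 588^2 = 345744 ≡ 529 (mod 611)
11^16 ≡ 529^2 = 279841 ≡ 3 (mod 611)
11^32 ≡ 3^2 = 9 ≡ 9 (mod 611)
11^64 ≡ 9^2 = 81 ≡ 81 (mod 611)
11^128 ≡ 81^2 = 6561 ≡ 451 (mod 611)
11^256 ≡ 451^2 = 203401 ≡ 549 (mod 611)
305 = 256 + 32 + 16 + 1 in binary powers of 2.
So 11^305 ≡ 549 · 9 · 3 · 11 ≡ 527 (mod 611).
Squaring chain: 527; never reaches −1, so base 11 is a Miller–Rabin witness that 611 is composite.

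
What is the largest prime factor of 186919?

186919 = 41 · 4559
4559 = 47 · 97
97 is prime.
So 186919 = 41 · 47 · 97; the largest prime factor is 97.

97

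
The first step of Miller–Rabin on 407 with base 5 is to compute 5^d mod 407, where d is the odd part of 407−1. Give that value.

407 − 1 = 406 = 2^1 · 203, so d = 203.
5^1 ≡ 5 (mod 407)
5^2 ≡ 5^2 = 25 ≡ 25 (mod 407)
5^4 ≡ 25^2 = 625 ≡ 218 (mod 407)
5^8 ≡ 218^2 = 47524 ≡ 312 (mod 407)
5^16 ≡ 312^2 = 97344 ≡ 71 (mod 407)
5^32 ≡ 71^2 = 5041 ≡ 157 (mod 407)
5^64 ≡ 157^2 = 24649 ≡ 229 (mod 407)
5^128 ≡ 229^2 = 52441 ≡ 345 (mod 407)
203 = 128 + 64 + 8 + 2 + 1 in binary powers of 2.
So 5^203 ≡ 345 · 229 · 312 · 25 · 5 ≡ 279 (mod 407).
Squaring chain: 279; never reaches −1, so base 5 is a Miller–Rabin witness that 407 is composite.

279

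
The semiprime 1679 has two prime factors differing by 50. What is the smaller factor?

23

Since p = q + 50, we have 1679 = q(q + 50), so q² + 50q − 1679 = 0.
Discriminant: 50² + 4·1679 = 2500 + 6716 = 9216; √9216 = 96.
q = (−50 + 96)/2 = 23, and p = q + 50 = 73.
Check: 23 · 73 = 1679.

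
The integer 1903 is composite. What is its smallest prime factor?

11

1903 is odd.
Digit sum 13, not divisible by 3.
Ends in 3: not divisible by 5.
7: 1903 = 7·271 + 6
11: 1903 = 11·173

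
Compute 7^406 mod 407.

7^1 ≡ 7 (mod 407)
7^2 ≡ 7^2 = 49 ≡ 49 (mod 407)
7^4 ≡ 49^2 = 2401 ≡ 366 (mod 407)
7^8 ≡ 366^2 = 133956 ≡ 53 (mod 407)
7^16 ≡ 53^2 = 2809 ≡ 367 (mod 407)
7^32 ≡ 367^2 = 134689 ≡ 379 (mod 407)
7^64 ≡ 379^2 = 143641 ≡ 377 (mod 407)
7^128 ≡ 377^2 = 142129 ≡ 86 (mod 407)
7^256 ≡ 86^2 = 7396 ≡ 70 (mod 407)
406 = 256 + 128 + 16 + 4 + 2 in binary powers of 2.
So 7^406 ≡ 70 · 86 · 367 · 366 · 49 ≡ 81 (mod 407).
Since 81 ≠ 1, base 7 is a Fermat witness: 407 is composite.

81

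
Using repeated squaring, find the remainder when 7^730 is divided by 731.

36

7^1 ≡ 7 (mod 731)
7^2 ≡ 7^2 = 49 ≡ 49 (mod 731)
7^4 ≡ 49^2 = 2401 ≡ 208 (mod 731)
7^8 ≡ 208^2 = 43264 ≡ 135 (mod 731)
7^16 ≡ 135^2 = 18225 ≡ 681 (mod 731)
7^32 ≡ 681^2 = 463761 ≡ 307 (mod 731)
7^64 ≡ 307^2 = 94249 ≡ 681 (mod 731)
7^128 ≡ 681^2 = 463761 ≡ 307 (mod 731)
7^256 ≡ 307^2 = 94249 ≡ 681 (mod 731)
7^512 ≡ 681^2 = 463761 ≡ 307 (mod 731)
730 = 512 + 128 + 64 + 16 + 8 + 2 in binary powers of 2.
So 7^730 ≡ 307 · 307 · 681 · 681 · 135 · 49 ≡ 36 (mod 731).
Since 36 ≠ 1, base 7 is a Fermat witness: 731 is composite.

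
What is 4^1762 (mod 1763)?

508

4^1 ≡ 4 (mod 1763)
4^2 ≡ 4^2 = 16 ≡ 16 (mod 1763)
4^4 ≡ 16^2 = 256 ≡ 256 (mod 1763)
4^8 ≡ 256^2 = 65536 ≡ 305 (mod 1763)
4^16 ≡ 305^2 = 93025 ≡ 1349 (mod 1763)
4^32 ≡ 1349^2 = 1819801 ≡ 385 (mod 1763)
4^64 ≡ 385^2 = 148225 ≡ 133 (mod 1763)
4^128 ≡ 133^2 = 17689 ≡ 59 (mod 1763)
4^256 ≡ 59^2 = 3481 ≡ 1718 (mod 1763)
4^512 ≡ 1718^2 = 2951524 ≡ 262 (mod 1763)
4^1024 ≡ 262^2 = 68644 ≡ 1650 (mod 1763)
1762 = 1024 + 512 + 128 + 64 + 32 + 2 in binary powers of 2.
So 4^1762 ≡ 1650 · 262 · 59 · 133 · 385 · 16 ≡ 508 (mod 1763).
Since 508 ≠ 1, base 4 is a Fermat witness: 1763 is composite.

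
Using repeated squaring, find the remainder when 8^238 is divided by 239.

8^1 ≡ 8 (mod 239)
8^2 ≡ 8^2 = 64 ≡ 64 (mod 239)
8^4 ≡ 64^2 = 4096 ≡ 33 (mod 239)
8^8 ≡ 33^2 = 1089 ≡ 133 (mod 239)
8^16 ≡ 133^2 = 17689 ≡ 3 (mod 239)
8^32 ≡ 3^2 = 9 ≡ 9 (mod 239)
8^64 ≡ 9^2 = 81 ≡ 81 (mod 239)
8^128 ≡ 81^2 = 6561 ≡ 108 (mod 239)
238 = 128 + 64 + 32 + 8 + 4 + 2 in binary powers of 2.
So 8^238 ≡ 108 · 81 · 9 · 133 · 33 · 64 ≡ 1 (mod 239).
Since the result is 1, base 8 gives no evidence that 239 is composite.

1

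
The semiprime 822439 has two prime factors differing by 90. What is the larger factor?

953

Since p = q + 90, we have 822439 = q(q + 90), so q² + 90q − 822439 = 0.
Discriminant: 90² + 4·822439 = 8100 + 3289756 = 3297856; √3297856 = 1816.
q = (−90 + 1816)/2 = 863, and p = q + 90 = 953.
Check: 863 · 953 = 822439.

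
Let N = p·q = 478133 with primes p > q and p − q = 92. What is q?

647

Since p = q + 92, we have 478133 = q(q + 92), so q² + 92q − 478133 = 0.
Discriminant: 92² + 4·478133 = 8464 + 1912532 = 1920996; √1920996 = 1386.
q = (−92 + 1386)/2 = 647, and p = q + 92 = 739.
Check: 647 · 739 = 478133.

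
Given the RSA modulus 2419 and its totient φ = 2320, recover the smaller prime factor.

φ(n) = (p−1)(q−1) = n − (p+q) + 1, so p + q = 2419 − 2320 + 1 = 100.
p and q are the roots of t² − 100t + 2419 = 0.
Discriminant: 100² − 4·2419 = 10000 − 9676 = 324; √324 = 18.
q = (100 − 18)/2 = 41, p = (100 + 18)/2 = 59.
Check: 41 · 59 = 2419.

41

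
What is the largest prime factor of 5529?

5529 = 3 · 1843
1843 = 19 · 97
97 is prime.
So 5529 = 3 · 19 · 97; the largest prime factor is 97.

97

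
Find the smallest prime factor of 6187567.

6187567 is odd.
Digit sum 40, not divisible by 3.
Ends in 7: not divisible by 5.
7: 6187567 = 7·883938 + 1
11: 6187567 = 11·562506 + 1
13: 6187567 = 13·475966 + 9
17: 6187567 = 17·363974 + 9
19: 6187567 = 19·325661 + 8
23: 6187567 = 23·269024 + 15
29: 6187567 = 29·213364 + 11
31: 6187567 = 31·199598 + 29
37: 6187567 = 37·167231 + 20
41: 6187567 = 41·150916 + 11
43: 6187567 = 43·143896 + 39
47: 6187567 = 47·131650 + 17
53: 6187567 = 53·116746 + 29
59: 6187567 = 59·104874 + 1
61: 6187567 = 61·101435 + 32
67: 6187567 = 67·92351 + 50
71: 6187567 = 71·87148 + 59
73: 6187567 = 73·84761 + 14
79: 6187567 = 79·78323 + 50
83: 6187567 = 83·74549

83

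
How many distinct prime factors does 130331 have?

2

130331 = 47^2 · 59
130331 = 47^2 · 59, which has 2 distinct prime factors.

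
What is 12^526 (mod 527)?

12^1 ≡ 12 (mod 527)
12^2 ≡ 12^2 = 144 ≡ 144 (mod 527)
12^4 ≡ 144^2 = 20736 ≡ 183 (mod 527)
12^8 ≡ 183^2 = 33489 ≡ 288 (mod 527)
12^16 ≡ 288^2 = 82944 ≡ 205 (mod 527)
12^32 ≡ 205^2 = 42025 ≡ 392 (mod 527)
12^64 ≡ 392^2 = 153664 ≡ 307 (mod 527)
12^128 ≡ 307^2 = 94249 ≡ 443 (mod 527)
12^256 ≡ 443^2 = 196249 ≡ 205 (mod 527)
12^512 ≡ 205^2 = 42025 ≡ 392 (mod 527)
526 = 512 + 8 + 4 + 2 in binary powers of 2.
So 12^526 ≡ 392 · 288 · 183 · 144 ≡ 236 (mod 527).
Since 236 ≠ 1, base 12 is a Fermat witness: 527 is composite.

236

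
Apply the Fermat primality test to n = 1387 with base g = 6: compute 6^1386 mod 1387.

875

6^1 ≡ 6 (mod 1387)
6^2 ≡ 6^2 = 36 ≡ 36 (mod 1387)
6^4 ≡ 36^2 = 1296 ≡ 1296 (mod 1387)
6^8 ≡ 1296^2 = 1679616 ≡ 1346 (mod 1387)
6^16 ≡ 1346^2 = 1811716 ≡ 294 (mod 1387)
6^32 ≡ 294^2 = 86436 ≡ 442 (mod 1387)
6^64 ≡ 442^2 = 195364 ≡ 1184 (mod 1387)
6^128 ≡ 1184^2 = 1401856 ≡ 986 (mod 1387)
6^256 ≡ 986^2 = 972196 ≡ 1296 (mod 1387)
6^512 ≡ 1296^2 = 1679616 ≡ 1346 (mod 1387)
6^1024 ≡ 1346^2 = 1811716 ≡ 294 (mod 1387)
1386 = 1024 + 256 + 64 + 32 + 8 + 2 in binary powers of 2.
So 6^1386 ≡ 294 · 1296 · 1184 · 442 · 1346 · 36 ≡ 875 (mod 1387).
Since 875 ≠ 1, base 6 is a Fermat witness: 1387 is composite.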